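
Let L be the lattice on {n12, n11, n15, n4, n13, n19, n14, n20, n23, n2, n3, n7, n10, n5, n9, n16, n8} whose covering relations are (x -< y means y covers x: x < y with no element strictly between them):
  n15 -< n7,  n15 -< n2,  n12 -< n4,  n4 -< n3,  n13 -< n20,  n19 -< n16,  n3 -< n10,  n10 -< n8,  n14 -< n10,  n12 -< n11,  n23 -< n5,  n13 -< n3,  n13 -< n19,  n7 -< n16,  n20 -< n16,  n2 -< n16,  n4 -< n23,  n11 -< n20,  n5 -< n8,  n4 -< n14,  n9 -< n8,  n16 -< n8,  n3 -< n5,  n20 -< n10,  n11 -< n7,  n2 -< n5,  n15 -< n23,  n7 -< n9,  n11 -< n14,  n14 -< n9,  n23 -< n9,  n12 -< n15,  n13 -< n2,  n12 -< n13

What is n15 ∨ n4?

n23

Common upper bounds of {n15, n4}: n23, n5, n8, n9.
The least among these is n23.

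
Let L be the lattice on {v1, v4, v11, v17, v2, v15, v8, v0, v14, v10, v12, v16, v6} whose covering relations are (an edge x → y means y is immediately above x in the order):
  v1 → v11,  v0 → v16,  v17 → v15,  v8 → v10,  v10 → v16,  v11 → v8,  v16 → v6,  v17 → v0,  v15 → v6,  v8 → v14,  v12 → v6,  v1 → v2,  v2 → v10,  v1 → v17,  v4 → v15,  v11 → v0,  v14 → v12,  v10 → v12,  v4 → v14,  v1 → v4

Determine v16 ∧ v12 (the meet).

Common lower bounds of {v16, v12}: v1, v10, v11, v2, v8.
The greatest among these is v10.

v10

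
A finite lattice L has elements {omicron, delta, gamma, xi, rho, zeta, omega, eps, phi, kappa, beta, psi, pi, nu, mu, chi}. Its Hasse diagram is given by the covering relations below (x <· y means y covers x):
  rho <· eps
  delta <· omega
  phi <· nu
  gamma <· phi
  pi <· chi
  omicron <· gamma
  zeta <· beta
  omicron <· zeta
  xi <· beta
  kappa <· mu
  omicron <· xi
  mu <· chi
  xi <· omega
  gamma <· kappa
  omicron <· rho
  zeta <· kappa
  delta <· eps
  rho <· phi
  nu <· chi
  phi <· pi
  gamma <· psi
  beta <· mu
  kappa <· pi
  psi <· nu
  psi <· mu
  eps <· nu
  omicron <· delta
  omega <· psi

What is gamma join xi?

Common upper bounds of {gamma, xi}: chi, mu, nu, psi.
The least among these is psi.

psi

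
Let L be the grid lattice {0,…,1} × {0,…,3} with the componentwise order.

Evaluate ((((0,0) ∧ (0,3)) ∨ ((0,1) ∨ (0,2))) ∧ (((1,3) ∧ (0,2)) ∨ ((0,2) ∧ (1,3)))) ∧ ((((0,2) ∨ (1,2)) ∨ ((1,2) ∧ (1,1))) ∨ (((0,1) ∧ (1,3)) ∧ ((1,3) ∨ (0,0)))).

(0,0) ∧ (0,3) = (0,0)
(0,1) ∨ (0,2) = (0,2)
(0,0) ∨ (0,2) = (0,2)
(1,3) ∧ (0,2) = (0,2)
(0,2) ∧ (1,3) = (0,2)
(0,2) ∨ (0,2) = (0,2)
(0,2) ∧ (0,2) = (0,2)
(0,2) ∨ (1,2) = (1,2)
(1,2) ∧ (1,1) = (1,1)
(1,2) ∨ (1,1) = (1,2)
(0,1) ∧ (1,3) = (0,1)
(1,3) ∨ (0,0) = (1,3)
(0,1) ∧ (1,3) = (0,1)
(1,2) ∨ (0,1) = (1,2)
(0,2) ∧ (1,2) = (0,2)

(0,2)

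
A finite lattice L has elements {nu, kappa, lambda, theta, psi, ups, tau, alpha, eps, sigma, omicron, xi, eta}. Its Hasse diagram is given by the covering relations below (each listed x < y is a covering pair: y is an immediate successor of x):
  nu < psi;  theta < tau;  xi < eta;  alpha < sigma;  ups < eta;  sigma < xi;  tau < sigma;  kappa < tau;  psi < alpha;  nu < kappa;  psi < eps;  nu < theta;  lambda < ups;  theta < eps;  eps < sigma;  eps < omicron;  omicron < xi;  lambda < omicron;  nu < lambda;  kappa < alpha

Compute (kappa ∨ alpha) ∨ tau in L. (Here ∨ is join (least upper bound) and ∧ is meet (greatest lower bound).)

sigma

kappa ∨ alpha = alpha
alpha ∨ tau = sigma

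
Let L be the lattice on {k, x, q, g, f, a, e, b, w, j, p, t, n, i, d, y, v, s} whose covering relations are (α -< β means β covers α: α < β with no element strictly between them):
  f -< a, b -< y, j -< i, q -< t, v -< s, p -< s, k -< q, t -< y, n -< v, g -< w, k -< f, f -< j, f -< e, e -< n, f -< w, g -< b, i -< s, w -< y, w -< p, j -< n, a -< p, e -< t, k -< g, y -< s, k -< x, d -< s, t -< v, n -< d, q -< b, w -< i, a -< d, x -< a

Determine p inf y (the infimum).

Common lower bounds of {p, y}: f, g, k, w.
The greatest among these is w.

w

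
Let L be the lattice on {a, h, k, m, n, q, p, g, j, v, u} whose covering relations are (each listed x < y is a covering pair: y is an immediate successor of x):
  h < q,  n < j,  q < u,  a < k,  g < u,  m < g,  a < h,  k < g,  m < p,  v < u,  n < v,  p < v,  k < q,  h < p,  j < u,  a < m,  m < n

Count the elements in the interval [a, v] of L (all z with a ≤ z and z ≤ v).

The interval [a, v] = {a, h, m, n, p, v}, which has 6 elements.

6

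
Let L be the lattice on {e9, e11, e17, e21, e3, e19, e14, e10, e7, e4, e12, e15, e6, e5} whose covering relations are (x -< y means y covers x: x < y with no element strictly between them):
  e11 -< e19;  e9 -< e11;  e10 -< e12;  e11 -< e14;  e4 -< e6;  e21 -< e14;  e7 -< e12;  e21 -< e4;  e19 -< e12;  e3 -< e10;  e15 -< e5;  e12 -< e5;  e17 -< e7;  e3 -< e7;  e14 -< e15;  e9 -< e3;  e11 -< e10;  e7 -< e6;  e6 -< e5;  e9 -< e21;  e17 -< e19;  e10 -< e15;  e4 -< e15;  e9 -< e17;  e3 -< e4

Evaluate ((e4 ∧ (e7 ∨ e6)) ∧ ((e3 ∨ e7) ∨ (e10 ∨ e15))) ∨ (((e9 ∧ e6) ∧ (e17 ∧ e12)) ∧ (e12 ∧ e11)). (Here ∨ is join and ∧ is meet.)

e4

e7 ∨ e6 = e6
e4 ∧ e6 = e4
e3 ∨ e7 = e7
e10 ∨ e15 = e15
e7 ∨ e15 = e5
e4 ∧ e5 = e4
e9 ∧ e6 = e9
e17 ∧ e12 = e17
e9 ∧ e17 = e9
e12 ∧ e11 = e11
e9 ∧ e11 = e9
e4 ∨ e9 = e4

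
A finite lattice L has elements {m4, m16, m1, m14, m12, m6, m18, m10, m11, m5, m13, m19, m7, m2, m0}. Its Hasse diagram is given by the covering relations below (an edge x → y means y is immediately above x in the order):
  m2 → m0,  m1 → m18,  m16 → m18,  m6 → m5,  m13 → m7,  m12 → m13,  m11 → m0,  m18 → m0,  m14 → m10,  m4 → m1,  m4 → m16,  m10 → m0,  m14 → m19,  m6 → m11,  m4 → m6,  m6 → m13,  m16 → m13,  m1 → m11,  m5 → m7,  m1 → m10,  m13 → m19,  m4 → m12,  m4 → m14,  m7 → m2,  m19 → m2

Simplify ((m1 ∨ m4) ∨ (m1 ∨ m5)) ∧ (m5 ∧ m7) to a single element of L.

m5

m1 ∨ m4 = m1
m1 ∨ m5 = m0
m1 ∨ m0 = m0
m5 ∧ m7 = m5
m0 ∧ m5 = m5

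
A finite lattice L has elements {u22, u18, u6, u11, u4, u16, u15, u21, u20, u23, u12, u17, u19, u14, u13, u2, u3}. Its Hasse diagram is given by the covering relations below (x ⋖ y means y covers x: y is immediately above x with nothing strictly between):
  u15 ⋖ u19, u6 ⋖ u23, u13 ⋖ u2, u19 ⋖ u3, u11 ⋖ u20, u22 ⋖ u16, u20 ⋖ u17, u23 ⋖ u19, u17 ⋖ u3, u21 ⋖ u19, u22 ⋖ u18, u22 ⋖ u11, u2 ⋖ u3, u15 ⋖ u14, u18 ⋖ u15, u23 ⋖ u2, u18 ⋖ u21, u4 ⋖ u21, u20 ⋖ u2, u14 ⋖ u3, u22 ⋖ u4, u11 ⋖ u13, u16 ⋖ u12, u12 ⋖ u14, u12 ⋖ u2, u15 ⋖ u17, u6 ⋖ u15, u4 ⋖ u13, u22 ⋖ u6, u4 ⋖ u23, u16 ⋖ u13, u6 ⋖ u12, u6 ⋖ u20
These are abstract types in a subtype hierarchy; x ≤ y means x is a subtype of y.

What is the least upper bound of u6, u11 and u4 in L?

Common upper bounds of {u6, u11, u4}: u2, u3.
The least among these is u2.

u2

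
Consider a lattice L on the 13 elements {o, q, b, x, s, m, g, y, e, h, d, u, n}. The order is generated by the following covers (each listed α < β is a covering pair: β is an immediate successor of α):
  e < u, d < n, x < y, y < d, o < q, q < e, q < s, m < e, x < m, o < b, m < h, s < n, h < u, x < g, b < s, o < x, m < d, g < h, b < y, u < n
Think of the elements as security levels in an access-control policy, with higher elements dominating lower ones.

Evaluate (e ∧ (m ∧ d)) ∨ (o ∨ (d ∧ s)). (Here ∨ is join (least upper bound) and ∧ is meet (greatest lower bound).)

d

m ∧ d = m
e ∧ m = m
d ∧ s = b
o ∨ b = b
m ∨ b = d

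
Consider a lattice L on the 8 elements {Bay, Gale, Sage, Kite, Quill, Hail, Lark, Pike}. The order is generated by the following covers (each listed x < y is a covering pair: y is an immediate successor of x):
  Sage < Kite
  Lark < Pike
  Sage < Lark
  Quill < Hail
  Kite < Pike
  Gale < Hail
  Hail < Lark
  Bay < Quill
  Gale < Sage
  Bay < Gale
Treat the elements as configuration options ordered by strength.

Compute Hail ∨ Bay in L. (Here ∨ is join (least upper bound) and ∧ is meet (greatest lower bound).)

Hail ∨ Bay = Hail

Hail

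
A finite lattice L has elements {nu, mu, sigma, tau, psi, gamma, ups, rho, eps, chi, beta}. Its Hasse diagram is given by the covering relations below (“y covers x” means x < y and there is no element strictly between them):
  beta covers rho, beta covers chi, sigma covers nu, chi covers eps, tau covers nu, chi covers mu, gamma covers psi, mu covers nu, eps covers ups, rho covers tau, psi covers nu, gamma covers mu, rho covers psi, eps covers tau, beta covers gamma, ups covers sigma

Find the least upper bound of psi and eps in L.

Common upper bounds of {psi, eps}: beta.
The least among these is beta.

beta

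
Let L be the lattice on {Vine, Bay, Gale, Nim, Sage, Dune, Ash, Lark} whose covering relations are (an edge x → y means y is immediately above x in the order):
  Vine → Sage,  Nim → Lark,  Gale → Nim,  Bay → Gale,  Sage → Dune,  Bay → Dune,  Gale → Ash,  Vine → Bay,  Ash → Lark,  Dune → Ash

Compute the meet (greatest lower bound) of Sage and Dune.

Common lower bounds of {Sage, Dune}: Sage, Vine.
The greatest among these is Sage.

Sage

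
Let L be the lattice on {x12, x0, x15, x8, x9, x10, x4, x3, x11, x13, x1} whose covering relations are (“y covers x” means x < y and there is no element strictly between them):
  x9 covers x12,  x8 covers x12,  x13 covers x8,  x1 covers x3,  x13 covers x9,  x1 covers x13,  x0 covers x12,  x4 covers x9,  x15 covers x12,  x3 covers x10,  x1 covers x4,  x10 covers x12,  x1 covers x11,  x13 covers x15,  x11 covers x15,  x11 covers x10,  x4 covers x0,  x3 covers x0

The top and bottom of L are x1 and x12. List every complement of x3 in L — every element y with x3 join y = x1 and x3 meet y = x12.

x13, x15, x8, x9

Need y with x3 ∨ y = x1 and x3 ∧ y = x12.
Checking each element gives: x13, x15, x8, x9.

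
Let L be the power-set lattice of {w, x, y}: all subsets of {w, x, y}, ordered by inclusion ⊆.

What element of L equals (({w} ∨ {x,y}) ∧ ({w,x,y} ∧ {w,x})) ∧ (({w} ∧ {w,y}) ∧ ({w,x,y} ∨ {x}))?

{w} ∨ {x,y} = {w,x,y}
{w,x,y} ∧ {w,x} = {w,x}
{w,x,y} ∧ {w,x} = {w,x}
{w} ∧ {w,y} = {w}
{w,x,y} ∨ {x} = {w,x,y}
{w} ∧ {w,x,y} = {w}
{w,x} ∧ {w} = {w}

{w}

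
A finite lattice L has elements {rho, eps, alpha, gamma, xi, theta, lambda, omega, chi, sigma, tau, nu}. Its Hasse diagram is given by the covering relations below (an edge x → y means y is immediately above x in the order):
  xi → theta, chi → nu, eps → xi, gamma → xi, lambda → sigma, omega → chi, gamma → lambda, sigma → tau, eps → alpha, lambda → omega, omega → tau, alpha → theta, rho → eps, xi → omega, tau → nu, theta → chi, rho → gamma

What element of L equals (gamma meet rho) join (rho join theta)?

gamma ∧ rho = rho
rho ∨ theta = theta
rho ∨ theta = theta

theta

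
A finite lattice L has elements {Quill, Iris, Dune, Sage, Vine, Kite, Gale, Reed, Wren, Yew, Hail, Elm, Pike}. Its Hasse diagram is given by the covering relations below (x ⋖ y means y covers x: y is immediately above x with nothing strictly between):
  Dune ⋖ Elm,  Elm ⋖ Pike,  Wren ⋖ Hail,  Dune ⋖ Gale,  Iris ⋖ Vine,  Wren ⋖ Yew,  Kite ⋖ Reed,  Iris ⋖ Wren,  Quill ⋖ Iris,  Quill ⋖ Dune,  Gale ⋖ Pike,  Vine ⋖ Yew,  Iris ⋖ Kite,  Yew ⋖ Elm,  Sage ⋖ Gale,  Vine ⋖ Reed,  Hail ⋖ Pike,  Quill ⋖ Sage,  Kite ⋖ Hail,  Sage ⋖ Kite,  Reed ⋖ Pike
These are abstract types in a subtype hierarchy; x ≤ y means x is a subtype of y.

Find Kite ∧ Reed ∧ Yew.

Iris

Common lower bounds of {Kite, Reed, Yew}: Iris, Quill.
The greatest among these is Iris.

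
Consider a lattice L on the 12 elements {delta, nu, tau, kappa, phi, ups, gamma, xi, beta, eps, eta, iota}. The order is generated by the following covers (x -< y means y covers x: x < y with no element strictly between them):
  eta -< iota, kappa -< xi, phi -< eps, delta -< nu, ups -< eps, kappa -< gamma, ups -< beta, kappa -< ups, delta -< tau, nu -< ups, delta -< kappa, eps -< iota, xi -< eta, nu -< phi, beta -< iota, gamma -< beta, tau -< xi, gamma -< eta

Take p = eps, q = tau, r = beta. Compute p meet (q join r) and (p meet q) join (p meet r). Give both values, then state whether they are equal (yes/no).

eps; ups; no

q join r = iota, so p meet (q join r) = eps meet iota = eps.
p meet q = delta and p meet r = ups, so (p meet q) join (p meet r) = delta join ups = ups.
Equal: no.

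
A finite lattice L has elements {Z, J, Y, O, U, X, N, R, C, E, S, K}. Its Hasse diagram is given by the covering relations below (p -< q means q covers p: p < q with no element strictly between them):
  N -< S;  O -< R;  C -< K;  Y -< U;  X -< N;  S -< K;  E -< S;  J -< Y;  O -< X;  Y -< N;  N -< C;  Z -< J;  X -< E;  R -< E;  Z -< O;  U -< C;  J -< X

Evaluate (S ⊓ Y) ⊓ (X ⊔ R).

J

S ∧ Y = Y
X ∨ R = E
Y ∧ E = J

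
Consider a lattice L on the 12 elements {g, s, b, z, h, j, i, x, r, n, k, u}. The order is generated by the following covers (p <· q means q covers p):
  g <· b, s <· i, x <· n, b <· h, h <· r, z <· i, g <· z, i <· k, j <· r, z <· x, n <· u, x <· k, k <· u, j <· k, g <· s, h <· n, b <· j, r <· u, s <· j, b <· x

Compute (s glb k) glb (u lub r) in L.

s ∧ k = s
u ∨ r = u
s ∧ u = s

s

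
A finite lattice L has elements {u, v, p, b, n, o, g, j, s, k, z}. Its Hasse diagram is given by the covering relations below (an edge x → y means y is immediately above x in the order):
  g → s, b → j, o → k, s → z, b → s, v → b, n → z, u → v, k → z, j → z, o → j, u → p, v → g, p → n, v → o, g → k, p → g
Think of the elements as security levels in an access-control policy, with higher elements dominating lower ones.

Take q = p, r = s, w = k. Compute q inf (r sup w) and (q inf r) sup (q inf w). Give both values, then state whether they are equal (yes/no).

r sup w = z, so q inf (r sup w) = p inf z = p.
q inf r = p and q inf w = p, so (q inf r) sup (q inf w) = p sup p = p.
Equal: yes.

p; p; yes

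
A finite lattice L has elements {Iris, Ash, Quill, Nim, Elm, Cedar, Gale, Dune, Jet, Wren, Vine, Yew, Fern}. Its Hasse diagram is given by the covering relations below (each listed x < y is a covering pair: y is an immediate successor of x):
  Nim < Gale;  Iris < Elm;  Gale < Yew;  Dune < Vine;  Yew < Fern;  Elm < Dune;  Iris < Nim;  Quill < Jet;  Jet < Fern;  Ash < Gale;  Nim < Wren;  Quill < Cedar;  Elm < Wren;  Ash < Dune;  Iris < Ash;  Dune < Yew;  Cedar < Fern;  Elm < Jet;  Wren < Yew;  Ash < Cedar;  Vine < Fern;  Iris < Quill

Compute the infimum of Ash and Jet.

Common lower bounds of {Ash, Jet}: Iris.
The greatest among these is Iris.

Iris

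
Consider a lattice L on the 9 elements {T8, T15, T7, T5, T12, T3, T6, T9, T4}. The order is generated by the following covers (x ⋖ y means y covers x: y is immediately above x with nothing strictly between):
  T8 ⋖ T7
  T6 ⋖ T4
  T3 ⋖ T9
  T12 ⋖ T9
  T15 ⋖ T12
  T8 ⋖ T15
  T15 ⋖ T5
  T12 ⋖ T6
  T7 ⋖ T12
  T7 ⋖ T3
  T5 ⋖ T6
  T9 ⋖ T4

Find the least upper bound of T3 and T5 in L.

Common upper bounds of {T3, T5}: T4.
The least among these is T4.

T4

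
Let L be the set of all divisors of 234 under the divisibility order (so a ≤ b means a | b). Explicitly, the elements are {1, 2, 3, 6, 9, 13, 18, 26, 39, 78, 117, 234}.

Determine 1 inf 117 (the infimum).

1

Common lower bounds of {1, 117}: 1.
The greatest among these is 1.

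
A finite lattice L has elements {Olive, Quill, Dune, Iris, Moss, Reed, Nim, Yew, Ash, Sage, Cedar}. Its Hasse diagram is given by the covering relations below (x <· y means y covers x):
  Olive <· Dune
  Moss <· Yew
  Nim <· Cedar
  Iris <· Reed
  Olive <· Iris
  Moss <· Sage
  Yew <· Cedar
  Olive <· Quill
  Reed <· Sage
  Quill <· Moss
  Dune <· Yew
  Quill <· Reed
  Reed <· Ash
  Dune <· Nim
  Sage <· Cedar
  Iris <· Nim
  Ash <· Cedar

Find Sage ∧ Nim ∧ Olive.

Olive

Common lower bounds of {Sage, Nim, Olive}: Olive.
The greatest among these is Olive.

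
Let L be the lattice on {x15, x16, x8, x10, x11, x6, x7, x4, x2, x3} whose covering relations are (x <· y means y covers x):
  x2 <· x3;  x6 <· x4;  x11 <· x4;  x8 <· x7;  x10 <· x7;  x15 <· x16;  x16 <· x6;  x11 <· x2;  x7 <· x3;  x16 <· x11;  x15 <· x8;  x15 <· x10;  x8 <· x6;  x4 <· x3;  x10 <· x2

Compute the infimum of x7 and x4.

x8

Common lower bounds of {x7, x4}: x15, x8.
The greatest among these is x8.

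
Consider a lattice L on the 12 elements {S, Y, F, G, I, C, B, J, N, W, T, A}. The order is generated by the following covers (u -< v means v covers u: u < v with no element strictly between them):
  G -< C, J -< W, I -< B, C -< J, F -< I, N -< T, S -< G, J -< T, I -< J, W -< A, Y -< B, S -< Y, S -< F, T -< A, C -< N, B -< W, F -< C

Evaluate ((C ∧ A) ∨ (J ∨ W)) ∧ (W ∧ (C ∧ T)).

C

C ∧ A = C
J ∨ W = W
C ∨ W = W
C ∧ T = C
W ∧ C = C
W ∧ C = C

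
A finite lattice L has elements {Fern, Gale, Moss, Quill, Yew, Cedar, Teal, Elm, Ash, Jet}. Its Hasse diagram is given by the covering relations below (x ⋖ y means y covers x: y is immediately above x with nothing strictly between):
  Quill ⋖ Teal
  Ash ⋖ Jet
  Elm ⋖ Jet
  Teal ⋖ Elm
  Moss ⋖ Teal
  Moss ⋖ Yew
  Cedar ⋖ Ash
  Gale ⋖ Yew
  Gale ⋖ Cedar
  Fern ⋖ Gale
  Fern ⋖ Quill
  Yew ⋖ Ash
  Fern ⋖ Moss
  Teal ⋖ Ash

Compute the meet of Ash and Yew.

Common lower bounds of {Ash, Yew}: Fern, Gale, Moss, Yew.
The greatest among these is Yew.

Yew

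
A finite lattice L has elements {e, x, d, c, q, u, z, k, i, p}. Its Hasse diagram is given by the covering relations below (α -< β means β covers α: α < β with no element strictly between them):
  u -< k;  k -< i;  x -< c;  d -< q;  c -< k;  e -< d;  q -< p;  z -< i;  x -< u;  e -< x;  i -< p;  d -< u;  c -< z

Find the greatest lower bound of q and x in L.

e

Common lower bounds of {q, x}: e.
The greatest among these is e.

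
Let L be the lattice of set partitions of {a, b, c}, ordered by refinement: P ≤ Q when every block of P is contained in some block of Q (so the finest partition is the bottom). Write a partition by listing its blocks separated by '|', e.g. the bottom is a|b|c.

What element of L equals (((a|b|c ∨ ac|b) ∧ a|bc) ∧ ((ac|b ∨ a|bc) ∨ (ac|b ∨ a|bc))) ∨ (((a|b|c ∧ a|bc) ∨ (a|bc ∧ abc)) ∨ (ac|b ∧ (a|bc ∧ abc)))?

a|bc

a|b|c ∨ ac|b = ac|b
ac|b ∧ a|bc = a|b|c
ac|b ∨ a|bc = abc
ac|b ∨ a|bc = abc
abc ∨ abc = abc
a|b|c ∧ abc = a|b|c
a|b|c ∧ a|bc = a|b|c
a|bc ∧ abc = a|bc
a|b|c ∨ a|bc = a|bc
a|bc ∧ abc = a|bc
ac|b ∧ a|bc = a|b|c
a|bc ∨ a|b|c = a|bc
a|b|c ∨ a|bc = a|bc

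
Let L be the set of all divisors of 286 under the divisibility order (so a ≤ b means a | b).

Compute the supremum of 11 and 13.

143

In the divisibility order, the join is the least common multiple: lcm(11, 13) = 143.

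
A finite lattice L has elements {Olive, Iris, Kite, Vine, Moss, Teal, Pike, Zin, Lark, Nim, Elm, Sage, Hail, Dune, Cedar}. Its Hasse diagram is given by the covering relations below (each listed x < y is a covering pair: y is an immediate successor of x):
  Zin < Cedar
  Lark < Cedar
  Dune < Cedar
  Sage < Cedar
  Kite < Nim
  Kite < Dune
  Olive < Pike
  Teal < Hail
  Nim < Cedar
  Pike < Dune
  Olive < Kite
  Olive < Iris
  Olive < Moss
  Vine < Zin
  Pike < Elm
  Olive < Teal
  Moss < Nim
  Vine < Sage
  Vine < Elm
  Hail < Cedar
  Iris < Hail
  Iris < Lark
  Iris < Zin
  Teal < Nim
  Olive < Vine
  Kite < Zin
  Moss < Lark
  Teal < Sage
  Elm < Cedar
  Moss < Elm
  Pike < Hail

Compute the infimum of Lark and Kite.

Common lower bounds of {Lark, Kite}: Olive.
The greatest among these is Olive.

Olive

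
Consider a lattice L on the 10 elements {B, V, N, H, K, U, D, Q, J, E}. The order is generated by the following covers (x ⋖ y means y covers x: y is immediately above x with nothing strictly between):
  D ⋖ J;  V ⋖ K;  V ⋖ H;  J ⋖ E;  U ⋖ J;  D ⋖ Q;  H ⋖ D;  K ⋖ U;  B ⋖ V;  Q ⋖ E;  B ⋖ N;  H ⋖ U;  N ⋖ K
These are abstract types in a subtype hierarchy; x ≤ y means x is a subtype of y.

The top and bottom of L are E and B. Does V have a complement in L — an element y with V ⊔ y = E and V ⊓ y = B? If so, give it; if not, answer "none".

For every candidate y, either V ∨ y ≠ E or V ∧ y ≠ B; no complement exists.

none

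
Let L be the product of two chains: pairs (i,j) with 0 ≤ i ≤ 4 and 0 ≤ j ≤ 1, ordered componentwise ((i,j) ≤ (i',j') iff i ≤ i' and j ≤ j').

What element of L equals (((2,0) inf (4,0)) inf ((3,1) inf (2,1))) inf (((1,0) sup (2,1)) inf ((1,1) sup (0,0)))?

(2,0) ∧ (4,0) = (2,0)
(3,1) ∧ (2,1) = (2,1)
(2,0) ∧ (2,1) = (2,0)
(1,0) ∨ (2,1) = (2,1)
(1,1) ∨ (0,0) = (1,1)
(2,1) ∧ (1,1) = (1,1)
(2,0) ∧ (1,1) = (1,0)

(1,0)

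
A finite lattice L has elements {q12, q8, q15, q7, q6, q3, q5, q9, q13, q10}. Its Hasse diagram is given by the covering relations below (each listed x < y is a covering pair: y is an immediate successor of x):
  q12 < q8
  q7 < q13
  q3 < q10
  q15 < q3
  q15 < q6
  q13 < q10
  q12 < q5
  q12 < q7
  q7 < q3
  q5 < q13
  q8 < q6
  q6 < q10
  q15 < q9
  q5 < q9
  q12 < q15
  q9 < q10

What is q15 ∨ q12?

Common upper bounds of {q15, q12}: q10, q15, q3, q6, q9.
The least among these is q15.

q15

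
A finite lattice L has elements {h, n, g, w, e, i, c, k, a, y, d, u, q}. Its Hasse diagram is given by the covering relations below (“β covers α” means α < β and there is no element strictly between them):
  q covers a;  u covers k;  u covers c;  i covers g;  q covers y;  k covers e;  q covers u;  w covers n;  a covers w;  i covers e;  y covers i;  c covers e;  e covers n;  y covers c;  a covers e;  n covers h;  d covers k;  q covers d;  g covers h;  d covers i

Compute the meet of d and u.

Common lower bounds of {d, u}: e, h, k, n.
The greatest among these is k.

k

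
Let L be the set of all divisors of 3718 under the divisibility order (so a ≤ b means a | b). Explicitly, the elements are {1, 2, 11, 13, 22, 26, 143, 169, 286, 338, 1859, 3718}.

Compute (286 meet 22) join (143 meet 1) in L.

286 ∧ 22 = 22
143 ∧ 1 = 1
22 ∨ 1 = 22

22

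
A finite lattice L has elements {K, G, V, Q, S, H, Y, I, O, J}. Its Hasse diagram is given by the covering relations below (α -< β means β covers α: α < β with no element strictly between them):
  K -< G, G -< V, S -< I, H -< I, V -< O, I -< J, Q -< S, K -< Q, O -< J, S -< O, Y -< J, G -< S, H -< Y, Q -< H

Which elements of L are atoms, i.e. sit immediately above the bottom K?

The atoms are exactly the elements that cover K: G, Q.

G, Q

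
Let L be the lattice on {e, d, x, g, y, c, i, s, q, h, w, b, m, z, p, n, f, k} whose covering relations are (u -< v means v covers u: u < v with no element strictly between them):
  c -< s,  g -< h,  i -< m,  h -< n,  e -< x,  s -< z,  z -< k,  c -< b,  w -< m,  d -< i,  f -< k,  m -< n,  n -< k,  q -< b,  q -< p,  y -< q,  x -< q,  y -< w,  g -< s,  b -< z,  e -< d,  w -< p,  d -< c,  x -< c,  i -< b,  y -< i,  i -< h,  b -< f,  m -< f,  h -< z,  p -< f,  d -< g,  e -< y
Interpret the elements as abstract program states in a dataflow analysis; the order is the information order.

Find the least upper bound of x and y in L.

q

Common upper bounds of {x, y}: b, f, k, p, q, z.
The least among these is q.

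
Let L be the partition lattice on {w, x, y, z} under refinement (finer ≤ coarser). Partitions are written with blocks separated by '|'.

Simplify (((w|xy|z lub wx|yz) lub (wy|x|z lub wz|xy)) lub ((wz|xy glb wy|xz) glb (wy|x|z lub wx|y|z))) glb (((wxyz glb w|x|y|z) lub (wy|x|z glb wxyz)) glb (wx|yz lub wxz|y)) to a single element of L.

w|xy|z ∨ wx|yz = wxyz
wy|x|z ∨ wz|xy = wxyz
wxyz ∨ wxyz = wxyz
wz|xy ∧ wy|xz = w|x|y|z
wy|x|z ∨ wx|y|z = wxy|z
w|x|y|z ∧ wxy|z = w|x|y|z
wxyz ∨ w|x|y|z = wxyz
wxyz ∧ w|x|y|z = w|x|y|z
wy|x|z ∧ wxyz = wy|x|z
w|x|y|z ∨ wy|x|z = wy|x|z
wx|yz ∨ wxz|y = wxyz
wy|x|z ∧ wxyz = wy|x|z
wxyz ∧ wy|x|z = wy|x|z

wy|x|z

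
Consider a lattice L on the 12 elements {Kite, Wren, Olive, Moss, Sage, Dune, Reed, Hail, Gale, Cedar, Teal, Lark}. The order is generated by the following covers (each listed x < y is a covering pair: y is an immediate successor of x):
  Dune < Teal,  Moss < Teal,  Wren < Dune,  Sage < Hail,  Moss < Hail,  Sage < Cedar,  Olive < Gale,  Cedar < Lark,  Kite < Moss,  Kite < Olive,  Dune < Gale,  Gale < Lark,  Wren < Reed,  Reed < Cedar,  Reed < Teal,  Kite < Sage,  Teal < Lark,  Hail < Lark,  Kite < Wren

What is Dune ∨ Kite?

Common upper bounds of {Dune, Kite}: Dune, Gale, Lark, Teal.
The least among these is Dune.

Dune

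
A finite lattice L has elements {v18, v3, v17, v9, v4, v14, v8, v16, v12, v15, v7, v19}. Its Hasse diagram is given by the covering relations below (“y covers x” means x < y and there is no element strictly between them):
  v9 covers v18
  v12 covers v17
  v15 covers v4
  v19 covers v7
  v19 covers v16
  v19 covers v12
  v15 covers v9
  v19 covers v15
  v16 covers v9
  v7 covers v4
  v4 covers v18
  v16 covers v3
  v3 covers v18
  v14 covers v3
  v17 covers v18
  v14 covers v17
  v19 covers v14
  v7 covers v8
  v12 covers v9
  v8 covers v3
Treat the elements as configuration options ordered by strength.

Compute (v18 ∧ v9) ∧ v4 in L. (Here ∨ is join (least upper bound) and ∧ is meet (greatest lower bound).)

v18 ∧ v9 = v18
v18 ∧ v4 = v18

v18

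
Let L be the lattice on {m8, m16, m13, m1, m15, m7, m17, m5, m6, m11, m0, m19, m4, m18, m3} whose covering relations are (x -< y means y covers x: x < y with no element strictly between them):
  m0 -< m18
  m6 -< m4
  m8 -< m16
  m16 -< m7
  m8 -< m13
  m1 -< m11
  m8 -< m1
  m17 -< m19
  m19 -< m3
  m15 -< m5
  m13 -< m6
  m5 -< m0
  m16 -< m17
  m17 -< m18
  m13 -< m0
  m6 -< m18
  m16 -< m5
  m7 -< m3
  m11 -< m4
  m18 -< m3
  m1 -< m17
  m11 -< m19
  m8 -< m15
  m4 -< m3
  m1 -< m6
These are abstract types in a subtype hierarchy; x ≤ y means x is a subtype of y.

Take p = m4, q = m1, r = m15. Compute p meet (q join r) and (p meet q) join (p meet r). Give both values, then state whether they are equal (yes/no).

q join r = m18, so p meet (q join r) = m4 meet m18 = m6.
p meet q = m1 and p meet r = m8, so (p meet q) join (p meet r) = m1 join m8 = m1.
Equal: no.

m6; m1; no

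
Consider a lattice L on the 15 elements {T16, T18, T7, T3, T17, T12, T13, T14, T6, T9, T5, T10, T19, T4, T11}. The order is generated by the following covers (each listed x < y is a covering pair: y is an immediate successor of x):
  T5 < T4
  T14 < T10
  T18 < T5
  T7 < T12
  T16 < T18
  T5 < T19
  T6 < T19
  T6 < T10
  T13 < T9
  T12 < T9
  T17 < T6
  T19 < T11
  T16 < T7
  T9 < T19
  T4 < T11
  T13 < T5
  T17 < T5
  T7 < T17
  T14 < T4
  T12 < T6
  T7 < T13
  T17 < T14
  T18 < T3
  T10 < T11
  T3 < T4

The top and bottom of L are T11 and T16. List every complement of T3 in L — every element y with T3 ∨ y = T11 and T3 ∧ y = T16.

T10, T12, T6, T9

Need y with T3 ∨ y = T11 and T3 ∧ y = T16.
Checking each element gives: T10, T12, T6, T9.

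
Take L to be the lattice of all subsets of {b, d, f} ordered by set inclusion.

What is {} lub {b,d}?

{b,d}

Common upper bounds of {{}, {b,d}}: {b,d,f}, {b,d}.
The least among these is {b,d}.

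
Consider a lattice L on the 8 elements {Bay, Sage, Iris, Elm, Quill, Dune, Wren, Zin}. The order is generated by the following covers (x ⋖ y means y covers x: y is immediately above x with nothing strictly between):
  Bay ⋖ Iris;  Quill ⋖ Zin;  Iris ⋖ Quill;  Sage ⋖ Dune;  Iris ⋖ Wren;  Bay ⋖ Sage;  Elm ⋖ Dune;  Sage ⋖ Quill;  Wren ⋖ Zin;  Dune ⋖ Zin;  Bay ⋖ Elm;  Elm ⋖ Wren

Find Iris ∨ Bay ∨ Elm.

Common upper bounds of {Iris, Bay, Elm}: Wren, Zin.
The least among these is Wren.

Wren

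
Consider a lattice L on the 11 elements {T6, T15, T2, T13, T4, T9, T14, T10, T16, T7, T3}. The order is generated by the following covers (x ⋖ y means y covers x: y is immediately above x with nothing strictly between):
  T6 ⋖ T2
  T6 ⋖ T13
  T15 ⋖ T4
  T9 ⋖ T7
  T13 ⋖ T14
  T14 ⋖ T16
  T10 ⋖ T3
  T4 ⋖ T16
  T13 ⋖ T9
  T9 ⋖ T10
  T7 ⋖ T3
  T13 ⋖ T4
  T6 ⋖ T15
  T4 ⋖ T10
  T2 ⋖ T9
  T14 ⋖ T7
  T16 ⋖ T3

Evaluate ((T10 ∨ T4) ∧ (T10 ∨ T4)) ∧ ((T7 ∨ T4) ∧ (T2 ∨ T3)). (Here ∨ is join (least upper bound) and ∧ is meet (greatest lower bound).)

T10

T10 ∨ T4 = T10
T10 ∨ T4 = T10
T10 ∧ T10 = T10
T7 ∨ T4 = T3
T2 ∨ T3 = T3
T3 ∧ T3 = T3
T10 ∧ T3 = T10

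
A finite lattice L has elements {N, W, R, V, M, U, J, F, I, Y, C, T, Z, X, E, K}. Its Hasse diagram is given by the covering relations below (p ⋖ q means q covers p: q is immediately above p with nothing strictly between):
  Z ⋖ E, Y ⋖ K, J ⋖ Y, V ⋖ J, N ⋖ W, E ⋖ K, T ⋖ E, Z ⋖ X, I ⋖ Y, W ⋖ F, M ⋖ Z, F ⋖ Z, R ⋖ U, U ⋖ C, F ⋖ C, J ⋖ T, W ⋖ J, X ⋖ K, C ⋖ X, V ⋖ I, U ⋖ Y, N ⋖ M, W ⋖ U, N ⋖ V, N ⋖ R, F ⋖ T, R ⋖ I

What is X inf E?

Common lower bounds of {X, E}: F, M, N, W, Z.
The greatest among these is Z.

Z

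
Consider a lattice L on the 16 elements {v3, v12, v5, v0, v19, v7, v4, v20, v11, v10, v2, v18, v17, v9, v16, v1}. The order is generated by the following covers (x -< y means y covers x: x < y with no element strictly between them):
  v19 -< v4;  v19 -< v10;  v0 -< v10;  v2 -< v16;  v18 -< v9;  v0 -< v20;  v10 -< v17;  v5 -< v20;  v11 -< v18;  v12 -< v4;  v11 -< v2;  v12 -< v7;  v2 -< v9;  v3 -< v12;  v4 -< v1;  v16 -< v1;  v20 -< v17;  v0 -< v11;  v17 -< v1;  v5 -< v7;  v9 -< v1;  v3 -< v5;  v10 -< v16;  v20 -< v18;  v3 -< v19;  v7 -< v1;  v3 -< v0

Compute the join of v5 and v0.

Common upper bounds of {v5, v0}: v1, v17, v18, v20, v9.
The least among these is v20.

v20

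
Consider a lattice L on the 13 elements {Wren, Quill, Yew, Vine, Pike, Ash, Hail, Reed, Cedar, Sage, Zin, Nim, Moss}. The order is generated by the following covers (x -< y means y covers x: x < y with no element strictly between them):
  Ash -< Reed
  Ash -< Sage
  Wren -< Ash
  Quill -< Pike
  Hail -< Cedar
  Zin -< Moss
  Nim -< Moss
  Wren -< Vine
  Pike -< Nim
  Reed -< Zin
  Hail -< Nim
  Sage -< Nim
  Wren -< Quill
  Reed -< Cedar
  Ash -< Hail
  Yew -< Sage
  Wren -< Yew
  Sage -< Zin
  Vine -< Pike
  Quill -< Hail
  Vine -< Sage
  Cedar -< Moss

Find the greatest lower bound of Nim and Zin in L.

Common lower bounds of {Nim, Zin}: Ash, Sage, Vine, Wren, Yew.
The greatest among these is Sage.

Sage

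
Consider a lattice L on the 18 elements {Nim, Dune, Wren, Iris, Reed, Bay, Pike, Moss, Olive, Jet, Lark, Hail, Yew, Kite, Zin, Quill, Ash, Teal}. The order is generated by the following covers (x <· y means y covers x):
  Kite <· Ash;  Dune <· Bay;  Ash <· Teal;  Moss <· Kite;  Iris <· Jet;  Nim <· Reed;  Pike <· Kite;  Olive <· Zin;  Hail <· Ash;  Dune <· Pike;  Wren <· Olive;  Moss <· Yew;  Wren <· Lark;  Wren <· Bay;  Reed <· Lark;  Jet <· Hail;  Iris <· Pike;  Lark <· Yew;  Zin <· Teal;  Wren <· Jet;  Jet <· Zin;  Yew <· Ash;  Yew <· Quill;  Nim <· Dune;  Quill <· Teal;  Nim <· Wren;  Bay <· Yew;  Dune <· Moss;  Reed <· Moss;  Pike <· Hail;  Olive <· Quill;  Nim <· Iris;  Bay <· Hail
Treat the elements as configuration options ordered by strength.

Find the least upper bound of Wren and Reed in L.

Lark

Common upper bounds of {Wren, Reed}: Ash, Lark, Quill, Teal, Yew.
The least among these is Lark.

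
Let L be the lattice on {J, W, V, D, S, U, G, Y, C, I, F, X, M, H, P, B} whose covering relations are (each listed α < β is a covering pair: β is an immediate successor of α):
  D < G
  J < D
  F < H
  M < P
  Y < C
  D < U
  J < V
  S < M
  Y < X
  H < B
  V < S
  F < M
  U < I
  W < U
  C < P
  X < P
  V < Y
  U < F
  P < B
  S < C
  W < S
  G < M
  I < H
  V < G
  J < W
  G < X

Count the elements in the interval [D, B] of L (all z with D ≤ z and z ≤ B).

10

The interval [D, B] = {B, D, F, G, H, I, M, P, U, X}, which has 10 elements.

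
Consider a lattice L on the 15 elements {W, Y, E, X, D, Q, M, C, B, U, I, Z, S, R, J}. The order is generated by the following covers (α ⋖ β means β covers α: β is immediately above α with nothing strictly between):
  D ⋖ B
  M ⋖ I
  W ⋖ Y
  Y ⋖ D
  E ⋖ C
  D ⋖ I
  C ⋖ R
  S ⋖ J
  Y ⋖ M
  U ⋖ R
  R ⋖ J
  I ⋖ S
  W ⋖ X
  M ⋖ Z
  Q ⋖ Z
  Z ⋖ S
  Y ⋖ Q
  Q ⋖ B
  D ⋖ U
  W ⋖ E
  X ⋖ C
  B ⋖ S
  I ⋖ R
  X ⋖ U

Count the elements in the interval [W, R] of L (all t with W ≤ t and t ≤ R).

The interval [W, R] = {C, D, E, I, M, R, U, W, X, Y}, which has 10 elements.

10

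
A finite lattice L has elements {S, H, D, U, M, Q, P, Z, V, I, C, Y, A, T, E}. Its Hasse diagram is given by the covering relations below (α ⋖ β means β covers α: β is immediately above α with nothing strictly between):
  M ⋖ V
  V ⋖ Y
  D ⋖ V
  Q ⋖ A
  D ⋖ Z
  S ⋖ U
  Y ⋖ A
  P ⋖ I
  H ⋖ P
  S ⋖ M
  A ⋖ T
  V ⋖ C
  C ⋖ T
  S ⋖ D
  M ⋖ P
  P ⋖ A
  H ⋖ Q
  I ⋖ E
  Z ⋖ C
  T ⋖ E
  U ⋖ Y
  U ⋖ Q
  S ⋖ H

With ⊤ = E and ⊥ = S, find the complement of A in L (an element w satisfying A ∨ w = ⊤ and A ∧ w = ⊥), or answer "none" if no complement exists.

For every candidate w, either A ∨ w ≠ E or A ∧ w ≠ S; no complement exists.

none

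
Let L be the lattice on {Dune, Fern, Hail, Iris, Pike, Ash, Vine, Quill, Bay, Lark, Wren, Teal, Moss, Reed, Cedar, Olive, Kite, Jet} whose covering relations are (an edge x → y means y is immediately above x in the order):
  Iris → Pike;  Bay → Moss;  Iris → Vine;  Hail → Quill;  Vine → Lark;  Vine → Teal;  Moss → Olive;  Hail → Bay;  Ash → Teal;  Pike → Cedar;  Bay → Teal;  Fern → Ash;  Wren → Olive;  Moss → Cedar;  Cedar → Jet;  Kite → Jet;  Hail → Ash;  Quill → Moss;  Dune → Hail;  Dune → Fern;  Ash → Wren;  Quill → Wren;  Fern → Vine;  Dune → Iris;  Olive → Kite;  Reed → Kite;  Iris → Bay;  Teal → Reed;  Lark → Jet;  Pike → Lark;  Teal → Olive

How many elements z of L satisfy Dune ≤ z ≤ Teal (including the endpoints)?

The interval [Dune, Teal] = {Ash, Bay, Dune, Fern, Hail, Iris, Teal, Vine}, which has 8 elements.

8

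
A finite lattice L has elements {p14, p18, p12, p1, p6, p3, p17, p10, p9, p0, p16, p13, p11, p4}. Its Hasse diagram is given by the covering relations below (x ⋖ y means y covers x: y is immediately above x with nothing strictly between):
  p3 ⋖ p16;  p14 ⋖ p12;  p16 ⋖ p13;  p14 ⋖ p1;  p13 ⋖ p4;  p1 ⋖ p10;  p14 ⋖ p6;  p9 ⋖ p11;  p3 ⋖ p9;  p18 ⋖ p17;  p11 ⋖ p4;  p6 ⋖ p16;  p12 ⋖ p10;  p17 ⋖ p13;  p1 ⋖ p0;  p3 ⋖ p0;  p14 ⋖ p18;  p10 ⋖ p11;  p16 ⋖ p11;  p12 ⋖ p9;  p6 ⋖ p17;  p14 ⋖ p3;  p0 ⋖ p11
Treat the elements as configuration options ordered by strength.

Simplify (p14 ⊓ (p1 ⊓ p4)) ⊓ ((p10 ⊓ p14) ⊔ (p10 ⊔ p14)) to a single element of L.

p1 ∧ p4 = p1
p14 ∧ p1 = p14
p10 ∧ p14 = p14
p10 ∨ p14 = p10
p14 ∨ p10 = p10
p14 ∧ p10 = p14

p14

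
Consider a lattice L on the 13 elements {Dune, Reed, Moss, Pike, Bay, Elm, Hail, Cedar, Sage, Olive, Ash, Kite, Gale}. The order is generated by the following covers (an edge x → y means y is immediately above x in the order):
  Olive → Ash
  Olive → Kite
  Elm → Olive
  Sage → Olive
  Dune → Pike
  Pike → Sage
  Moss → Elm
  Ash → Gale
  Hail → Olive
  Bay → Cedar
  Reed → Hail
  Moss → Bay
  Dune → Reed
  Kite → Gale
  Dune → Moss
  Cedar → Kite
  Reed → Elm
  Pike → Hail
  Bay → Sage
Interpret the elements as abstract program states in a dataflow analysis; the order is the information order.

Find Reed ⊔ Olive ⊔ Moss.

Common upper bounds of {Reed, Olive, Moss}: Ash, Gale, Kite, Olive.
The least among these is Olive.

Olive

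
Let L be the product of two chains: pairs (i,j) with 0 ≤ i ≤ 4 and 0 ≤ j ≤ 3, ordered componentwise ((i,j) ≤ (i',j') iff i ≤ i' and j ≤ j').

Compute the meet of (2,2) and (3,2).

Common lower bounds of {(2,2), (3,2)}: (0,0), (0,1), (0,2), (1,0), (1,1), (1,2), (2,0), (2,1), (2,2).
The greatest among these is (2,2).

(2,2)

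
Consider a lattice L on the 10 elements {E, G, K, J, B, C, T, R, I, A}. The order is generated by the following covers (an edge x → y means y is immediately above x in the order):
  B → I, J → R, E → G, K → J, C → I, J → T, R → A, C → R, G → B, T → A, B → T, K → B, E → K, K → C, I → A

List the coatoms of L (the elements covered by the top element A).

I, R, T

The coatoms are exactly the elements covered by A: I, R, T.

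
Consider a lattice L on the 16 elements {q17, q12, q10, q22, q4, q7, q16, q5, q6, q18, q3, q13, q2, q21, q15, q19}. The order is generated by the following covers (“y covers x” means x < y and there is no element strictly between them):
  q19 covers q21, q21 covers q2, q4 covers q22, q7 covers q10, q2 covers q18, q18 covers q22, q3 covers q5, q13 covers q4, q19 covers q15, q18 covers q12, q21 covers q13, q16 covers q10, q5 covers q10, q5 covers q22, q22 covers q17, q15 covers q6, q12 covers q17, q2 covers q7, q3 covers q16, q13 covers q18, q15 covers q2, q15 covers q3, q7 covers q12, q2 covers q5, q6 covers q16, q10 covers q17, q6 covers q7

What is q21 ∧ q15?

Common lower bounds of {q21, q15}: q10, q12, q17, q18, q2, q22, q5, q7.
The greatest among these is q2.

q2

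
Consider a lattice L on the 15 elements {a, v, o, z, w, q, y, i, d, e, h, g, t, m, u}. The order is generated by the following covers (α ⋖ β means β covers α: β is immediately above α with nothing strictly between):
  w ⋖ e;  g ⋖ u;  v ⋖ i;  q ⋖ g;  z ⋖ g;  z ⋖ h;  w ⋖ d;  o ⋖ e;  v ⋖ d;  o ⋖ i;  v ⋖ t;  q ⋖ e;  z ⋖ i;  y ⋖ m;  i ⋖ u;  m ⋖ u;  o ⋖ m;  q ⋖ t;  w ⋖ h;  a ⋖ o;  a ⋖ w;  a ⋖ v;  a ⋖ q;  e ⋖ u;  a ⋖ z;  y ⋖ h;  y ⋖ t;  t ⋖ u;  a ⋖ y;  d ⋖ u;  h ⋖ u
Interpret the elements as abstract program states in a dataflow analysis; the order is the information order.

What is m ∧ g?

a

Common lower bounds of {m, g}: a.
The greatest among these is a.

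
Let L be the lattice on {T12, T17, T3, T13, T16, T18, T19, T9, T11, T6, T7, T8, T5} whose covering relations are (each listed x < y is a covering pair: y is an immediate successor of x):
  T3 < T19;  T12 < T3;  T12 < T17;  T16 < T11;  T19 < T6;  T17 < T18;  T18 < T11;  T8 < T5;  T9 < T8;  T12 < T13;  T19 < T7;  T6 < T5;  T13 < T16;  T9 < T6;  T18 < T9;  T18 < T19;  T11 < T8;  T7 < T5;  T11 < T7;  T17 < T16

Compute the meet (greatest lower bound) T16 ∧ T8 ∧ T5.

T16

Common lower bounds of {T16, T8, T5}: T12, T13, T16, T17.
The greatest among these is T16.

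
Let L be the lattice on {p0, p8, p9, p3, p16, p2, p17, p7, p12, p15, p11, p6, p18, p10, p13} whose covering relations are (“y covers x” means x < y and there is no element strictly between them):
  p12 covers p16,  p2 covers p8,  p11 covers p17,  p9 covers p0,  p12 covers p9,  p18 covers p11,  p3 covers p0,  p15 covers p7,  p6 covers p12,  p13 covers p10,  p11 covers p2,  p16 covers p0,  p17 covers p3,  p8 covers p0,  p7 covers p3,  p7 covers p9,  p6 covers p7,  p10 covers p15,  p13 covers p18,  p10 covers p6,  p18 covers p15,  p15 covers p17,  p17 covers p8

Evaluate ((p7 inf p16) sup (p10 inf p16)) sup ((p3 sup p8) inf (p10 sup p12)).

p10

p7 ∧ p16 = p0
p10 ∧ p16 = p16
p0 ∨ p16 = p16
p3 ∨ p8 = p17
p10 ∨ p12 = p10
p17 ∧ p10 = p17
p16 ∨ p17 = p10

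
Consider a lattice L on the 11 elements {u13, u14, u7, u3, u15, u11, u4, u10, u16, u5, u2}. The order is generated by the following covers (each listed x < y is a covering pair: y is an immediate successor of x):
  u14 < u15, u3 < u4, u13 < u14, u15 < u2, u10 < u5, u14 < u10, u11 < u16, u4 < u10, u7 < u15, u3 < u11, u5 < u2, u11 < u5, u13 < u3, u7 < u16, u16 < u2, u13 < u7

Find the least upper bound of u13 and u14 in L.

Common upper bounds of {u13, u14}: u10, u14, u15, u2, u5.
The least among these is u14.

u14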